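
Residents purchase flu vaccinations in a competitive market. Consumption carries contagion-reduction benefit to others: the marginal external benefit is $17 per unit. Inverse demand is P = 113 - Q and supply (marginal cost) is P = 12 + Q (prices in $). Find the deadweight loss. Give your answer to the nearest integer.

DWL = $72

Market equilibrium (private): 12 + Q = 113 - Q → Q_m = 50.5000.
Social marginal benefit = demand + MEB = 130 - Q.
Set SMB = MC: 130 - Q = 12 + Q → Q* = 59.0000.
Height of the DWL triangle at Q_m is SMB(Q_m) − MC(Q_m) = MEB(Q_m) = 17.0000.
DWL = ½ × 8.5000 × 17.0000 = 72.2500.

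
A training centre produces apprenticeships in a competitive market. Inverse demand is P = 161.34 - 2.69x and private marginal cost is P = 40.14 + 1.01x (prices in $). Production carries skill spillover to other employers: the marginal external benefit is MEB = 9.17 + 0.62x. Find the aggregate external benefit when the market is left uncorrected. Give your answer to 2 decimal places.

$633.01

Market equilibrium (private): 40.14 + 1.01x = 161.34 - 2.69x → x_m = 32.7568.
Total external benefit = ∫₀^{x_m} (9.17 + 0.62x) dx = 9.17×32.7568 + ½×0.62×32.7568² = 633.0123.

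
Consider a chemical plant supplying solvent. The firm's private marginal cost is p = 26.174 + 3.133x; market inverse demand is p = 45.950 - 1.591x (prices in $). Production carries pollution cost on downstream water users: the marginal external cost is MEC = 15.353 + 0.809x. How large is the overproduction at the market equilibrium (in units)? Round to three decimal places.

Market equilibrium (private): 26.174 + 3.133x = 45.950 - 1.591x → x_m = 4.1863.
Social marginal cost = private MC + MEC = 41.527 + 3.942x.
Set SMC = demand: 41.527 + 3.942x = 45.950 - 1.591x → x* = 0.7994.
Gap = |4.1863 − 0.7994| = 3.3869.

3.387 units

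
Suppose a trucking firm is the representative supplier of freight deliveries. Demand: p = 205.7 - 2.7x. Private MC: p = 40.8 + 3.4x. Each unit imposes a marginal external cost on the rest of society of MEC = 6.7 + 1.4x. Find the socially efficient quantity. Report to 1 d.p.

Social marginal cost = private MC + MEC = 47.5 + 4.8x.
Set SMC = demand: 47.5 + 4.8x = 205.7 - 2.7x → x* = 21.0933.

x* = 21.1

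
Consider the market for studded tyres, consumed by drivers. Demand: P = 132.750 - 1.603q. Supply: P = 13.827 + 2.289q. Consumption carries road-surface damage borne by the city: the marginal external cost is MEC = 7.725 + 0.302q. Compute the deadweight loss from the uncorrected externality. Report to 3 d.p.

Market equilibrium (private): 13.827 + 2.289q = 132.750 - 1.603q → q_m = 30.5558.
Social marginal benefit = demand − MEC = 125.025 - 1.905q.
Set SMB = MC: 125.025 - 1.905q = 13.827 + 2.289q → q* = 26.5136.
The welfare-loss triangle has base |q_m − q*| and height MEC(q_m) (the vertical gap between SMB and MC is zero at q* and MEC at q_m).
DWL = ½ × 4.0422 × 16.9528 = 34.2633.

DWL = 34.263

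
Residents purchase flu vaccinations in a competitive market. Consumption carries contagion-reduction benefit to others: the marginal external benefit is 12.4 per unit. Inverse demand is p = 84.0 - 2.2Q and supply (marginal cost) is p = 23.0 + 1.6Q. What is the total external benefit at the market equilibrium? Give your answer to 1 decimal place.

199.1

Market equilibrium (private): 23.0 + 1.6Q = 84.0 - 2.2Q → Q_m = 16.0526.
Total external benefit = MEB × Q_m = 12.4 × 16.0526 = 199.0522.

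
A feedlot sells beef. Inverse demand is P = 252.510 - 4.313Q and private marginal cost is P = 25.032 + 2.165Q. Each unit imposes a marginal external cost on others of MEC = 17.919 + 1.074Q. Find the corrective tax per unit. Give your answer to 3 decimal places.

tax = 47.721 per unit

Social marginal cost = private MC + MEC = 42.951 + 3.239Q.
Set SMC = demand: 42.951 + 3.239Q = 252.510 - 4.313Q → Q* = 27.7488.
The Pigouvian tax equals MEC at Q*: 17.919 + 1.074×27.7488 = 47.7212.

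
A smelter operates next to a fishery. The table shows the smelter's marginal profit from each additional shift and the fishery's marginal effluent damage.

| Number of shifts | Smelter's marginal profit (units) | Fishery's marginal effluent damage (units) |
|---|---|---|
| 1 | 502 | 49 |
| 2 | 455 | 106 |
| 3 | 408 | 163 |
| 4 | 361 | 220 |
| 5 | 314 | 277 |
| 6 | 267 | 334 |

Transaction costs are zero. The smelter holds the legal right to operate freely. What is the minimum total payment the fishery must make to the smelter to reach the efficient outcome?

267

Left alone the smelter would choose level 6 (marginal profit stays positive).
Efficient level: k* = 5 (marginal profit ≥ marginal effluent damage through 5).
The fishery must at least cover the smelter's forgone profit from cutting 6→5: 267 = 267.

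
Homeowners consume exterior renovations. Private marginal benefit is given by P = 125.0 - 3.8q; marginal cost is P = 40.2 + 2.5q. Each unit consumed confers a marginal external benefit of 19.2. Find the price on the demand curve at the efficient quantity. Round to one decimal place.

Social marginal benefit = demand + MEB = 144.2 - 3.8q.
Set SMB = MC: 144.2 - 3.8q = 40.2 + 2.5q → q* = 16.5079.
Consumer price on the demand curve at q*: 125.0 − 3.8×16.5079 = 62.2700.

P = 62.3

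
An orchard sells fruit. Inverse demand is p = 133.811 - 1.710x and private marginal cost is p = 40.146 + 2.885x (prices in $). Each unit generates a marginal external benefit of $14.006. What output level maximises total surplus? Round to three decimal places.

x* = 23.432

Social marginal cost = private MC − MEB = 26.140 + 2.885x.
Set SMC = demand: 26.140 + 2.885x = 133.811 - 1.710x → x* = 23.4322.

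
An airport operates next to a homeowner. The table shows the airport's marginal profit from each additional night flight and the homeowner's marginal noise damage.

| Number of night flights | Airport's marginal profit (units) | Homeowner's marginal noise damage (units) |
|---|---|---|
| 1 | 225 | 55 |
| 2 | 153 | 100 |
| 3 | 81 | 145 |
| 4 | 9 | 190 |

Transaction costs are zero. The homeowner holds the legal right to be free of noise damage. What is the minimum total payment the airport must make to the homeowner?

155

Efficient level: marginal profit ≥ marginal noise damage through level 2, so k* = 2.
With the homeowner holding the right, the airport must at least compensate total damage at k*: 55 + 100 = 155.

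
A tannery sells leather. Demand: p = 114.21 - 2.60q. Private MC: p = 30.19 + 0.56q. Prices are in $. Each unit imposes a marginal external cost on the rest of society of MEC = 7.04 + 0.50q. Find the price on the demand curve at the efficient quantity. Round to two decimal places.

P = $59.52

Social marginal cost = private MC + MEC = 37.23 + 1.06q.
Set SMC = demand: 37.23 + 1.06q = 114.21 - 2.60q → q* = 21.0328.
Consumer price on the demand curve at q*: 114.21 − 2.60×21.0328 = 59.5247.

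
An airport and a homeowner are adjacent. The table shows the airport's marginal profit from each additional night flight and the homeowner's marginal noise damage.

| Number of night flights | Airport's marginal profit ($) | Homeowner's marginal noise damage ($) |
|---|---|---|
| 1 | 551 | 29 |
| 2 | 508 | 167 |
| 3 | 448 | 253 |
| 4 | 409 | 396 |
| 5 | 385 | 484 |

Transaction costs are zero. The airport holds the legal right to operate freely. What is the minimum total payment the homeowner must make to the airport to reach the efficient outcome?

Left alone the airport would choose level 5 (marginal profit stays positive).
Efficient level: k* = 4 (marginal profit ≥ marginal noise damage through 4).
The homeowner must at least cover the airport's forgone profit from cutting 5→4: 385 = 385.

$385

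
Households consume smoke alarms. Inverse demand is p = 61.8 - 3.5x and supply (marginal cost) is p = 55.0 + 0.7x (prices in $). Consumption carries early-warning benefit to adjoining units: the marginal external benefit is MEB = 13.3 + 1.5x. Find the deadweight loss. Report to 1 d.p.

Market equilibrium (private): 55.0 + 0.7x = 61.8 - 3.5x → x_m = 1.6190.
Social marginal benefit = demand + MEB = 75.1 - 2.0x.
Set SMB = MC: 75.1 - 2.0x = 55.0 + 0.7x → x* = 7.4444.
Height of the DWL triangle at x_m is SMB(x_m) − MC(x_m) = MEB(x_m) = 15.7286.
DWL = ½ × 5.8254 × 15.7286 = 45.8127.

DWL = $45.8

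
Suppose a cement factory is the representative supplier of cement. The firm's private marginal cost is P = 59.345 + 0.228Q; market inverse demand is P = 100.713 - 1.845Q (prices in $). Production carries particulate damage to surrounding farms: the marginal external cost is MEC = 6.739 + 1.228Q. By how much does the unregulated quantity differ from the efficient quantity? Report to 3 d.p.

Market equilibrium (private): 59.345 + 0.228Q = 100.713 - 1.845Q → Q_m = 19.9556.
Social marginal cost = private MC + MEC = 66.084 + 1.456Q.
Set SMC = demand: 66.084 + 1.456Q = 100.713 - 1.845Q → Q* = 10.4905.
Gap = |19.9556 − 10.4905| = 9.4651.

9.465 units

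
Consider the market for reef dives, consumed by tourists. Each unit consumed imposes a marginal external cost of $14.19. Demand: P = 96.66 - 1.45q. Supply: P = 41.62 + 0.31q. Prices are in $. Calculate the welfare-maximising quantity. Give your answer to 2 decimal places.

q* = 23.21

Social marginal benefit = demand − MEC = 82.47 - 1.45q.
Set SMB = MC: 82.47 - 1.45q = 41.62 + 0.31q → q* = 23.2102.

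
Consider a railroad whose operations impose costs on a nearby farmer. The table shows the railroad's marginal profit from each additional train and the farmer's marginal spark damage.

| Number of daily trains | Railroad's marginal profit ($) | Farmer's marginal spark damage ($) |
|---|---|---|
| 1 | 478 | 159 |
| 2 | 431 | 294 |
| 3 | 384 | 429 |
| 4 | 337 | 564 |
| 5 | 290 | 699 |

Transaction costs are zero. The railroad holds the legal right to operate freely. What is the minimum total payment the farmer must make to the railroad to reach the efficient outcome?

Left alone the railroad would choose level 5 (marginal profit stays positive).
Efficient level: k* = 2 (marginal profit ≥ marginal spark damage through 2).
The farmer must at least cover the railroad's forgone profit from cutting 5→2: 384 + 337 + 290 = 1011.

$1011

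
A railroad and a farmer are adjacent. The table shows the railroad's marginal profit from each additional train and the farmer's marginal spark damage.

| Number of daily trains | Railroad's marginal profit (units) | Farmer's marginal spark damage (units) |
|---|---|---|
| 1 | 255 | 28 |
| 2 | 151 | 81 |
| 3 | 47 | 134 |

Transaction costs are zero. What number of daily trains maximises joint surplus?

Bargaining reaches the level where marginal profit last exceeds marginal spark damage.
That holds through level 2 (151 ≥ 81) but not at 3 (47 < 134).

2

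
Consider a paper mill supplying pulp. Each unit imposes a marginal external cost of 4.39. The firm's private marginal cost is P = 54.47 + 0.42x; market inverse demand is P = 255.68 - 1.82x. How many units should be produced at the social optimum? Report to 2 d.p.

x* = 87.87

Social marginal cost = private MC + MEC = 58.86 + 0.42x.
Set SMC = demand: 58.86 + 0.42x = 255.68 - 1.82x → x* = 87.8661.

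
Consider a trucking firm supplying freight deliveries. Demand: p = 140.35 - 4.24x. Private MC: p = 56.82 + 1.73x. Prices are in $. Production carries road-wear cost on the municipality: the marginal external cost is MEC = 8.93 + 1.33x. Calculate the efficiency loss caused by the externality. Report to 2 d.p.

Market equilibrium (private): 56.82 + 1.73x = 140.35 - 4.24x → x_m = 13.9916.
Social marginal cost = private MC + MEC = 65.75 + 3.06x.
Set SMC = demand: 65.75 + 3.06x = 140.35 - 4.24x → x* = 10.2192.
Height of the DWL triangle at x_m is SMC(x_m) − demand(x_m) = MEC(x_m) = 27.5389.
DWL = ½ × 3.7724 × 27.5389 = 51.9439.

DWL = $51.94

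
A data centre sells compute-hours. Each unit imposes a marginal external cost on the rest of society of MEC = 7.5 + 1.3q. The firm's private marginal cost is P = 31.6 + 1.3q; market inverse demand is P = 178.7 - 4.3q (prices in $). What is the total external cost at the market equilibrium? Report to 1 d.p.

Market equilibrium (private): 31.6 + 1.3q = 178.7 - 4.3q → q_m = 26.2679.
Total external cost = ∫₀^{q_m} (7.5 + 1.3q) dq = 7.5×26.2679 + ½×1.3×26.2679² = 645.5109.

$645.5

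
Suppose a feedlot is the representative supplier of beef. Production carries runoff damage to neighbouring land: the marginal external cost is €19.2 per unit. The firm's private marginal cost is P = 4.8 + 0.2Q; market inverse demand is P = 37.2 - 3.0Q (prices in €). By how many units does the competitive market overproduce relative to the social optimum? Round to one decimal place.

Market equilibrium (private): 4.8 + 0.2Q = 37.2 - 3.0Q → Q_m = 10.1250.
Social marginal cost = private MC + MEC = 24.0 + 0.2Q.
Set SMC = demand: 24.0 + 0.2Q = 37.2 - 3.0Q → Q* = 4.1250.
Gap = |10.1250 − 4.1250| = 6.0000.

6.0 units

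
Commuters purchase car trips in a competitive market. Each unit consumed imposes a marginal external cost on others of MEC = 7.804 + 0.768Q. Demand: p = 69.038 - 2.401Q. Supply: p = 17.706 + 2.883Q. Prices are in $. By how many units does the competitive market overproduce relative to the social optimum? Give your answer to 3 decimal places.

2.522 units

Market equilibrium (private): 17.706 + 2.883Q = 69.038 - 2.401Q → Q_m = 9.7146.
Social marginal benefit = demand − MEC = 61.234 - 3.169Q.
Set SMB = MC: 61.234 - 3.169Q = 17.706 + 2.883Q → Q* = 7.1923.
Gap = |9.7146 − 7.1923| = 2.5223.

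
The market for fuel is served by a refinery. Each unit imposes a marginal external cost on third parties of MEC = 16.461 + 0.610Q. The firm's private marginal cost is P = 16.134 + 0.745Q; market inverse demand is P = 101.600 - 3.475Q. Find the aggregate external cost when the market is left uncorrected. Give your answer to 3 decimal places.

Market equilibrium (private): 16.134 + 0.745Q = 101.600 - 3.475Q → Q_m = 20.2526.
Total external cost = ∫₀^{Q_m} (16.461 + 0.610Q) dQ = 16.461×20.2526 + ½×0.610×20.2526² = 458.4792.

458.479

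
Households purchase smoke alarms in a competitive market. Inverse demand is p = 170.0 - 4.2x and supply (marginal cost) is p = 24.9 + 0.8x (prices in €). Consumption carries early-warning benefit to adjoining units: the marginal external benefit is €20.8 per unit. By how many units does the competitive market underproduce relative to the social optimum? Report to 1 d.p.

Market equilibrium (private): 24.9 + 0.8x = 170.0 - 4.2x → x_m = 29.0200.
Social marginal benefit = demand + MEB = 190.8 - 4.2x.
Set SMB = MC: 190.8 - 4.2x = 24.9 + 0.8x → x* = 33.1800.
Gap = |29.0200 − 33.1800| = 4.1600.

4.2 units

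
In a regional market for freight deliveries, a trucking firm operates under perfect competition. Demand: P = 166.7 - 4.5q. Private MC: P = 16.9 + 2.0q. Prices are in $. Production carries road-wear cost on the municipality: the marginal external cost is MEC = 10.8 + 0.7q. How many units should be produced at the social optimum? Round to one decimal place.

q* = 19.3

Social marginal cost = private MC + MEC = 27.7 + 2.7q.
Set SMC = demand: 27.7 + 2.7q = 166.7 - 4.5q → q* = 19.3056.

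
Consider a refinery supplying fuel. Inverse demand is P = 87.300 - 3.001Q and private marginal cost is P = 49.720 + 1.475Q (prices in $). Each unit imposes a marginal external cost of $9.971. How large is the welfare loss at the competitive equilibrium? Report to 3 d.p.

Market equilibrium (private): 49.720 + 1.475Q = 87.300 - 3.001Q → Q_m = 8.3959.
Social marginal cost = private MC + MEC = 59.691 + 1.475Q.
Set SMC = demand: 59.691 + 1.475Q = 87.300 - 3.001Q → Q* = 6.1682.
Between Q* and Q_m the wedge SMC − demand runs linearly from 0 to MEC(Q_m), so the loss is a triangle.
DWL = ½ × 2.2277 × 9.9710 = 11.1062.

DWL = $11.106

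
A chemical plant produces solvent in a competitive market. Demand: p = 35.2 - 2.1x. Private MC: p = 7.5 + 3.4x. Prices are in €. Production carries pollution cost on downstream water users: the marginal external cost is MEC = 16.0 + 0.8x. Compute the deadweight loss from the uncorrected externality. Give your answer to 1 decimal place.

DWL = €31.8

Market equilibrium (private): 7.5 + 3.4x = 35.2 - 2.1x → x_m = 5.0364.
Social marginal cost = private MC + MEC = 23.5 + 4.2x.
Set SMC = demand: 23.5 + 4.2x = 35.2 - 2.1x → x* = 1.8571.
The loss is the area between SMC and demand from x* to x_m; with linear curves that's a triangle of height MEC(x_m).
DWL = ½ × 3.1793 × 20.0291 = 31.8393.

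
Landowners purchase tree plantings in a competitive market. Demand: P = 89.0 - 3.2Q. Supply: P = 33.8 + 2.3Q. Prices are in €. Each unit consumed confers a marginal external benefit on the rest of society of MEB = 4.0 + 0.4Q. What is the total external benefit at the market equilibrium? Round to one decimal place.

Market equilibrium (private): 33.8 + 2.3Q = 89.0 - 3.2Q → Q_m = 10.0364.
Total external benefit = ∫₀^{Q_m} (4.0 + 0.4Q) dQ = 4.0×10.0364 + ½×0.4×10.0364² = 60.2915.

€60.3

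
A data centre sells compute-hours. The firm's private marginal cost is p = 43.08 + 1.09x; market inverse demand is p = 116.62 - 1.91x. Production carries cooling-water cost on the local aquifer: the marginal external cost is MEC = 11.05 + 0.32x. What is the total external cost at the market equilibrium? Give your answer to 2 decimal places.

Market equilibrium (private): 43.08 + 1.09x = 116.62 - 1.91x → x_m = 24.5133.
Total external cost = ∫₀^{x_m} (11.05 + 0.32x) dx = 11.05×24.5133 + ½×0.32×24.5133² = 367.0163.

367.02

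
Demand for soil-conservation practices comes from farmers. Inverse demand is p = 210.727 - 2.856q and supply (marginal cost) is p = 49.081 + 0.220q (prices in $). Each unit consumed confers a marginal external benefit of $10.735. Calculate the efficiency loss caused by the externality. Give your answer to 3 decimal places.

DWL = $18.732

Market equilibrium (private): 49.081 + 0.220q = 210.727 - 2.856q → q_m = 52.5507.
Social marginal benefit = demand + MEB = 221.462 - 2.856q.
Set SMB = MC: 221.462 - 2.856q = 49.081 + 0.220q → q* = 56.0406.
The welfare-loss triangle has base |q_m − q*| and height MEB(q_m) (the vertical gap between SMB and MC is zero at q* and MEB at q_m).
DWL = ½ × 3.4899 × 10.7350 = 18.7320.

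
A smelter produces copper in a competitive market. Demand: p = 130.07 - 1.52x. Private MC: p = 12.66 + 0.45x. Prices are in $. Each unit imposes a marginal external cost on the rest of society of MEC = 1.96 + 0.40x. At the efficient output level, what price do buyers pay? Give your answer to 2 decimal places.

P = $56.03

Social marginal cost = private MC + MEC = 14.62 + 0.85x.
Set SMC = demand: 14.62 + 0.85x = 130.07 - 1.52x → x* = 48.7131.
Consumer price on the demand curve at x*: 130.07 − 1.52×48.7131 = 56.0261.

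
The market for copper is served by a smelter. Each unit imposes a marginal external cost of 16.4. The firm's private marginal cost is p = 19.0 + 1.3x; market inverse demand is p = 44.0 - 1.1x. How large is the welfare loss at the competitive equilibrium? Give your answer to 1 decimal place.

DWL = 56.0

Market equilibrium (private): 19.0 + 1.3x = 44.0 - 1.1x → x_m = 10.4167.
Social marginal cost = private MC + MEC = 35.4 + 1.3x.
Set SMC = demand: 35.4 + 1.3x = 44.0 - 1.1x → x* = 3.5833.
Height of the DWL triangle at x_m is SMC(x_m) − demand(x_m) = MEC(x_m) = 16.4000.
DWL = ½ × 6.8334 × 16.4000 = 56.0339.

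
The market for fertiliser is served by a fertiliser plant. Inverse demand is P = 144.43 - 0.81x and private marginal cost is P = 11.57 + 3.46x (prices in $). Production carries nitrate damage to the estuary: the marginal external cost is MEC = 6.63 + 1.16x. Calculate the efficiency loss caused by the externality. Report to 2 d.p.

DWL = $168.07

Market equilibrium (private): 11.57 + 3.46x = 144.43 - 0.81x → x_m = 31.1148.
Social marginal cost = private MC + MEC = 18.20 + 4.62x.
Set SMC = demand: 18.20 + 4.62x = 144.43 - 0.81x → x* = 23.2468.
The loss is the area between SMC and demand from x* to x_m; with linear curves that's a triangle of height MEC(x_m).
DWL = ½ × 7.8680 × 42.7231 = 168.0727.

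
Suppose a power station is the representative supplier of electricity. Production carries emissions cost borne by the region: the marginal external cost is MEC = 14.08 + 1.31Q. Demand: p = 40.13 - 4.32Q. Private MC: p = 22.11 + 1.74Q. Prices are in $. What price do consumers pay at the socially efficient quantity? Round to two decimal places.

Social marginal cost = private MC + MEC = 36.19 + 3.05Q.
Set SMC = demand: 36.19 + 3.05Q = 40.13 - 4.32Q → Q* = 0.5346.
Consumer price on the demand curve at Q*: 40.13 − 4.32×0.5346 = 37.8205.

P = $37.82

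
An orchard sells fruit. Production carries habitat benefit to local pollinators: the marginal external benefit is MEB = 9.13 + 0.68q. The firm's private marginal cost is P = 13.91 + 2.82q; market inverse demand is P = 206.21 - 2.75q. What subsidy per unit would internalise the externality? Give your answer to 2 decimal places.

subsidy = 37.14 per unit

Social marginal cost = private MC − MEB = 4.78 + 2.14q.
Set SMC = demand: 4.78 + 2.14q = 206.21 - 2.75q → q* = 41.1922.
The Pigouvian subsidy equals MEB at q*: 9.13 + 0.68×41.1922 = 37.1407.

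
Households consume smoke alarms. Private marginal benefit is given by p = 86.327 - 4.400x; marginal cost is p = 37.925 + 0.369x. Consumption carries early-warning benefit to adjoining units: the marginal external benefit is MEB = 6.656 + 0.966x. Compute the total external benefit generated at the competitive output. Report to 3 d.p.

117.307

Market equilibrium (private): 37.925 + 0.369x = 86.327 - 4.400x → x_m = 10.1493.
Total external benefit = ∫₀^{x_m} (6.656 + 0.966x) dx = 6.656×10.1493 + ½×0.966×10.1493² = 117.3067.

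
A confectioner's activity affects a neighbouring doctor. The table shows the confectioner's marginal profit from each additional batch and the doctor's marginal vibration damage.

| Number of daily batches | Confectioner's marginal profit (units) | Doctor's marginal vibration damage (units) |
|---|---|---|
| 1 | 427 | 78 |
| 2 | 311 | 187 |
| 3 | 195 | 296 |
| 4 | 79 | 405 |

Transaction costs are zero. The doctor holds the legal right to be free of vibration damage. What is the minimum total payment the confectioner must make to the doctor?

265

Efficient level: marginal profit ≥ marginal vibration damage through level 2, so k* = 2.
With the doctor holding the right, the confectioner must at least compensate total damage at k*: 78 + 187 = 265.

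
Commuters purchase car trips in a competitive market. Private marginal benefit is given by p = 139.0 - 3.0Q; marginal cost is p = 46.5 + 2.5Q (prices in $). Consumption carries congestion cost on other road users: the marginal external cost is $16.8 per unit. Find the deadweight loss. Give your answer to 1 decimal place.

Market equilibrium (private): 46.5 + 2.5Q = 139.0 - 3.0Q → Q_m = 16.8182.
Social marginal benefit = demand − MEC = 122.2 - 3.0Q.
Set SMB = MC: 122.2 - 3.0Q = 46.5 + 2.5Q → Q* = 13.7636.
Between Q* and Q_m the wedge MC − SMB runs linearly from 0 to MEC(Q_m), so the loss is a triangle.
DWL = ½ × 3.0546 × 16.8000 = 25.6586.

DWL = $25.7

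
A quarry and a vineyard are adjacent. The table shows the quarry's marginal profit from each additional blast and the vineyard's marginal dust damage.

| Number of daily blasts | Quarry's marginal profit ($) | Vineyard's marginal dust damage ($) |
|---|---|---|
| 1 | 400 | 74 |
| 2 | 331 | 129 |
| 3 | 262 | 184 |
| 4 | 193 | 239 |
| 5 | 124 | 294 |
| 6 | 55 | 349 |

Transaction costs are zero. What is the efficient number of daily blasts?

Bargaining reaches the level where marginal profit last exceeds marginal dust damage.
That holds through level 3 (262 ≥ 184) but not at 4 (193 < 239).

3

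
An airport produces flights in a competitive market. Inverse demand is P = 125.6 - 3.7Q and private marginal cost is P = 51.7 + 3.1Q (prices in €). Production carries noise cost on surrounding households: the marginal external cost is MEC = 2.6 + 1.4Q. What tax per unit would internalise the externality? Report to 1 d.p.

tax = €14.8 per unit

Social marginal cost = private MC + MEC = 54.3 + 4.5Q.
Set SMC = demand: 54.3 + 4.5Q = 125.6 - 3.7Q → Q* = 8.6951.
The Pigouvian tax equals MEC at Q*: 2.6 + 1.4×8.6951 = 14.7731.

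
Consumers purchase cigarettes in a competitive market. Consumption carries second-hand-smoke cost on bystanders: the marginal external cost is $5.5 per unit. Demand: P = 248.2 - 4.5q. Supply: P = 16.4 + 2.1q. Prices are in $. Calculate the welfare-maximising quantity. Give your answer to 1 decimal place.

Social marginal benefit = demand − MEC = 242.7 - 4.5q.
Set SMB = MC: 242.7 - 4.5q = 16.4 + 2.1q → q* = 34.2879.

q* = 34.3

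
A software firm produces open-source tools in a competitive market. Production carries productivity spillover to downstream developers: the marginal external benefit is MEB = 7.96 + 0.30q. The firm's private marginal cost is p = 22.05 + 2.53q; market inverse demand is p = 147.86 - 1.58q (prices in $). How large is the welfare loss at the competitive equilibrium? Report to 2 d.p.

Market equilibrium (private): 22.05 + 2.53q = 147.86 - 1.58q → q_m = 30.6107.
Social marginal cost = private MC − MEB = 14.09 + 2.23q.
Set SMC = demand: 14.09 + 2.23q = 147.86 - 1.58q → q* = 35.1102.
The welfare-loss triangle has base |q_m − q*| and height MEB(q_m) (the vertical gap between SMC and demand is zero at q* and MEB at q_m).
DWL = ½ × 4.4995 × 17.1432 = 38.5679.

DWL = $38.57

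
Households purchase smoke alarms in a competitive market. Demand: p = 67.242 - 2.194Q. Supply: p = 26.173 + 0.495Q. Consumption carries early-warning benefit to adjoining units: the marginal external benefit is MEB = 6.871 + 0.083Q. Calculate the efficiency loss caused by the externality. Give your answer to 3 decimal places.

Market equilibrium (private): 26.173 + 0.495Q = 67.242 - 2.194Q → Q_m = 15.2730.
Social marginal benefit = demand + MEB = 74.113 - 2.111Q.
Set SMB = MC: 74.113 - 2.111Q = 26.173 + 0.495Q → Q* = 18.3960.
The welfare-loss triangle has base |Q_m − Q*| and height MEB(Q_m) (the vertical gap between SMB and MC is zero at Q* and MEB at Q_m).
DWL = ½ × 3.1230 × 8.1387 = 12.7086.

DWL = 12.709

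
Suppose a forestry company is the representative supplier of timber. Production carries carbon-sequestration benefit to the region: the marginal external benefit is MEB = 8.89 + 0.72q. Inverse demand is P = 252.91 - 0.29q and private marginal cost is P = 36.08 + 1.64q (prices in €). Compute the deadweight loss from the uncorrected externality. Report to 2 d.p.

DWL = €3330.76

Market equilibrium (private): 36.08 + 1.64q = 252.91 - 0.29q → q_m = 112.3472.
Social marginal cost = private MC − MEB = 27.19 + 0.92q.
Set SMC = demand: 27.19 + 0.92q = 252.91 - 0.29q → q* = 186.5455.
Height of the DWL triangle at q_m is demand(q_m) − SMC(q_m) = MEB(q_m) = 89.7799.
DWL = ½ × 74.1983 × 89.7799 = 3330.7580.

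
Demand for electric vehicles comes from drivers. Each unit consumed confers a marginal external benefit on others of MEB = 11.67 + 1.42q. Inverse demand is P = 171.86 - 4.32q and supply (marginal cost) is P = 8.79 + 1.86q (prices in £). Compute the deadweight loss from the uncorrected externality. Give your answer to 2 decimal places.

DWL = £253.64

Market equilibrium (private): 8.79 + 1.86q = 171.86 - 4.32q → q_m = 26.3867.
Social marginal benefit = demand + MEB = 183.53 - 2.90q.
Set SMB = MC: 183.53 - 2.90q = 8.79 + 1.86q → q* = 36.7101.
The welfare-loss triangle has base |q_m − q*| and height MEB(q_m) (the vertical gap between SMB and MC is zero at q* and MEB at q_m).
DWL = ½ × 10.3234 × 49.1392 = 253.6418.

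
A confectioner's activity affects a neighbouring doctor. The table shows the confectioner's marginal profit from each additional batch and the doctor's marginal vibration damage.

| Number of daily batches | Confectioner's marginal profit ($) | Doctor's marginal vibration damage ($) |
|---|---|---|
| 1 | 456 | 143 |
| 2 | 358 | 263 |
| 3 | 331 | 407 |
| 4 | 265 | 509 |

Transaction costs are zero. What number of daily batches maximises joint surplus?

Bargaining reaches the level where marginal profit last exceeds marginal vibration damage.
That holds through level 2 (358 ≥ 263) but not at 3 (331 < 407).

2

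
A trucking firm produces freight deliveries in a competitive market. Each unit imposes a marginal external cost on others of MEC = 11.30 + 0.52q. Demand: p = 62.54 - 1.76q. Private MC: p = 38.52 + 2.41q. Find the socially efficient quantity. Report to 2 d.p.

Social marginal cost = private MC + MEC = 49.82 + 2.93q.
Set SMC = demand: 49.82 + 2.93q = 62.54 - 1.76q → q* = 2.7122.

q* = 2.71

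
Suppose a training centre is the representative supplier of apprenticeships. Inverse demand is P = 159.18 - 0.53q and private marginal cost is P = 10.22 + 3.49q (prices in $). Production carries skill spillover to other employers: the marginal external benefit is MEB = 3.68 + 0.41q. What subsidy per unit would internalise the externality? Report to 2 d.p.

subsidy = $21.02 per unit

Social marginal cost = private MC − MEB = 6.54 + 3.08q.
Set SMC = demand: 6.54 + 3.08q = 159.18 - 0.53q → q* = 42.2825.
The Pigouvian subsidy equals MEB at q*: 3.68 + 0.41×42.2825 = 21.0158.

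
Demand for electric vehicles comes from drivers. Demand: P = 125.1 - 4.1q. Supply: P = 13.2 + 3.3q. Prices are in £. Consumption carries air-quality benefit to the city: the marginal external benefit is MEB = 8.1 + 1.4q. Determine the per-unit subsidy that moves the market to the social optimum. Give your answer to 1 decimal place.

Social marginal benefit = demand + MEB = 133.2 - 2.7q.
Set SMB = MC: 133.2 - 2.7q = 13.2 + 3.3q → q* = 20.0000.
The Pigouvian subsidy equals MEB at q*: 8.1 + 1.4×20.0000 = 36.1000.

subsidy = £36.1 per unit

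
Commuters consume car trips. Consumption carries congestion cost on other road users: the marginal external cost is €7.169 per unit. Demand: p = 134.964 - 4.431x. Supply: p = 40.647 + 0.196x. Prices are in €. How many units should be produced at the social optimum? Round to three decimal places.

Social marginal benefit = demand − MEC = 127.795 - 4.431x.
Set SMB = MC: 127.795 - 4.431x = 40.647 + 0.196x → x* = 18.8347.

x* = 18.835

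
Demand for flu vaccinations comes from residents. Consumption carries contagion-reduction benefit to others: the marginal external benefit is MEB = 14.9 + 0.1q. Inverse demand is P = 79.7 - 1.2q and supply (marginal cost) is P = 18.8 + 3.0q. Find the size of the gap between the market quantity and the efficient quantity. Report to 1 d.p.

4.0 units

Market equilibrium (private): 18.8 + 3.0q = 79.7 - 1.2q → q_m = 14.5000.
Social marginal benefit = demand + MEB = 94.6 - 1.1q.
Set SMB = MC: 94.6 - 1.1q = 18.8 + 3.0q → q* = 18.4878.
Gap = |14.5000 − 18.4878| = 3.9878.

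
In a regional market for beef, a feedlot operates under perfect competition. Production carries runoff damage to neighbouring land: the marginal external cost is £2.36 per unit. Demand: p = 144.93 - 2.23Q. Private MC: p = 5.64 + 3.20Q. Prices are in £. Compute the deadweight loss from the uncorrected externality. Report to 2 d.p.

DWL = £0.51

Market equilibrium (private): 5.64 + 3.20Q = 144.93 - 2.23Q → Q_m = 25.6519.
Social marginal cost = private MC + MEC = 8.00 + 3.20Q.
Set SMC = demand: 8.00 + 3.20Q = 144.93 - 2.23Q → Q* = 25.2173.
Height of the DWL triangle at Q_m is SMC(Q_m) − demand(Q_m) = MEC(Q_m) = 2.3600.
DWL = ½ × 0.4346 × 2.3600 = 0.5128.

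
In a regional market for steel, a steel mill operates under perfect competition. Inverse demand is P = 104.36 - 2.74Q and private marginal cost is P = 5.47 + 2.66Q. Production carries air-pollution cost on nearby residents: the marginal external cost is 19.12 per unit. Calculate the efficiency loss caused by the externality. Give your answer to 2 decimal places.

DWL = 33.85

Market equilibrium (private): 5.47 + 2.66Q = 104.36 - 2.74Q → Q_m = 18.3130.
Social marginal cost = private MC + MEC = 24.59 + 2.66Q.
Set SMC = demand: 24.59 + 2.66Q = 104.36 - 2.74Q → Q* = 14.7722.
Between Q* and Q_m the wedge SMC − demand runs linearly from 0 to MEC(Q_m), so the loss is a triangle.
DWL = ½ × 3.5408 × 19.1200 = 33.8500.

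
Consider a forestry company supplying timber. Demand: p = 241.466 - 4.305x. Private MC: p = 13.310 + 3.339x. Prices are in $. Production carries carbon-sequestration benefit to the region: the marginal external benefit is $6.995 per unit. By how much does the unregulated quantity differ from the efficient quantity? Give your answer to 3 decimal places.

0.915 units

Market equilibrium (private): 13.310 + 3.339x = 241.466 - 4.305x → x_m = 29.8477.
Social marginal cost = private MC − MEB = 6.315 + 3.339x.
Set SMC = demand: 6.315 + 3.339x = 241.466 - 4.305x → x* = 30.7628.
Gap = |29.8477 − 30.7628| = 0.9151.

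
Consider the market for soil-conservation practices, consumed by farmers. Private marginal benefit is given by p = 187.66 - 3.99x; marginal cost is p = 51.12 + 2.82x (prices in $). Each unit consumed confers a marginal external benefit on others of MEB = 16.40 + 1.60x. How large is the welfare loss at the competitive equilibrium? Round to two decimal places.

DWL = $225.56

Market equilibrium (private): 51.12 + 2.82x = 187.66 - 3.99x → x_m = 20.0499.
Social marginal benefit = demand + MEB = 204.06 - 2.39x.
Set SMB = MC: 204.06 - 2.39x = 51.12 + 2.82x → x* = 29.3551.
The welfare-loss triangle has base |x_m − x*| and height MEB(x_m) (the vertical gap between SMB and MC is zero at x* and MEB at x_m).
DWL = ½ × 9.3052 × 48.4799 = 225.5576.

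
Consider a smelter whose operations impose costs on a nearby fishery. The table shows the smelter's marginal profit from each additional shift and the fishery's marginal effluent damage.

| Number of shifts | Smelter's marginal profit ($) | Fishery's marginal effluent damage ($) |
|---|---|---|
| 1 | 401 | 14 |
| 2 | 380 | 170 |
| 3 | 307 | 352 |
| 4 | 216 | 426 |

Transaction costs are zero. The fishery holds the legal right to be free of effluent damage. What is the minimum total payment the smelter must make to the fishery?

Efficient level: marginal profit ≥ marginal effluent damage through level 2, so k* = 2.
With the fishery holding the right, the smelter must at least compensate total damage at k*: 14 + 170 = 184.

$184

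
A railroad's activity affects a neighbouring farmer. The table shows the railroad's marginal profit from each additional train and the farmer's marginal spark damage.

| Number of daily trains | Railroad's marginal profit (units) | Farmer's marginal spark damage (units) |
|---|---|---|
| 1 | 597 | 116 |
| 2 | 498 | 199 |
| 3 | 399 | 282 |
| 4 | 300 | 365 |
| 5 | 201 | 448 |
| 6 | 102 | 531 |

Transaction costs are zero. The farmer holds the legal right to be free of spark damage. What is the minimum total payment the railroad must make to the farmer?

597

Efficient level: marginal profit ≥ marginal spark damage through level 3, so k* = 3.
With the farmer holding the right, the railroad must at least compensate total damage at k*: 116 + 199 + 282 = 597.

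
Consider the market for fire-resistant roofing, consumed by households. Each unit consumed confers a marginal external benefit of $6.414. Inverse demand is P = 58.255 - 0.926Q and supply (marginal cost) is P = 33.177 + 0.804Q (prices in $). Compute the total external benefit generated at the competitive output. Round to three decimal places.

$92.977

Market equilibrium (private): 33.177 + 0.804Q = 58.255 - 0.926Q → Q_m = 14.4960.
Total external benefit = MEB × Q_m = 6.414 × 14.4960 = 92.9773.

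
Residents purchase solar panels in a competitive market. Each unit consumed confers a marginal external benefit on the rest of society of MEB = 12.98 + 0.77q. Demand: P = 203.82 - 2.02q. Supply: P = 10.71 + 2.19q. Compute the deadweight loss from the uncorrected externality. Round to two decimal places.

Market equilibrium (private): 10.71 + 2.19q = 203.82 - 2.02q → q_m = 45.8694.
Social marginal benefit = demand + MEB = 216.80 - 1.25q.
Set SMB = MC: 216.80 - 1.25q = 10.71 + 2.19q → q* = 59.9099.
Between q* and q_m the wedge SMB − MC runs linearly from 0 to MEB(q_m), so the loss is a triangle.
DWL = ½ × 14.0405 × 48.2994 = 339.0739.

DWL = 339.07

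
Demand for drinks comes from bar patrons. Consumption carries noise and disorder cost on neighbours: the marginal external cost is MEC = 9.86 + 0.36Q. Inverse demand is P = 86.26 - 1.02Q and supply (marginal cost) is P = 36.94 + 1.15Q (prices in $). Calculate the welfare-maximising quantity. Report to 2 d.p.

Q* = 15.60

Social marginal benefit = demand − MEC = 76.40 - 1.38Q.
Set SMB = MC: 76.40 - 1.38Q = 36.94 + 1.15Q → Q* = 15.5968.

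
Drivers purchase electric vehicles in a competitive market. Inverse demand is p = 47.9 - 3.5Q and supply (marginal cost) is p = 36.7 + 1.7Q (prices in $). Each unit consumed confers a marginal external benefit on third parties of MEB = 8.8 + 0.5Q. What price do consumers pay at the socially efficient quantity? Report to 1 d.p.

Social marginal benefit = demand + MEB = 56.7 - 3.0Q.
Set SMB = MC: 56.7 - 3.0Q = 36.7 + 1.7Q → Q* = 4.2553.
Consumer price on the demand curve at Q*: 47.9 − 3.5×4.2553 = 33.0065.

P = $33.0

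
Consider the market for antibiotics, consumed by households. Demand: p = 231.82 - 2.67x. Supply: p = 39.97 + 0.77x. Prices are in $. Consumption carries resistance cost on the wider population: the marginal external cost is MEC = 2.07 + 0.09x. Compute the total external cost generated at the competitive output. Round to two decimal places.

Market equilibrium (private): 39.97 + 0.77x = 231.82 - 2.67x → x_m = 55.7703.
Total external cost = ∫₀^{x_m} (2.07 + 0.09x) dx = 2.07×55.7703 + ½×0.09×55.7703² = 255.4092.

$255.41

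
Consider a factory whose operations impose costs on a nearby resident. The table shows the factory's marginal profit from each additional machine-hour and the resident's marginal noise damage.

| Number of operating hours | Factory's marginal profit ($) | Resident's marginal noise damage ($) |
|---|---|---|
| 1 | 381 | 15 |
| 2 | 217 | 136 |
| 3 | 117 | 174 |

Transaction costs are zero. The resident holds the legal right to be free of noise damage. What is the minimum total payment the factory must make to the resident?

Efficient level: marginal profit ≥ marginal noise damage through level 2, so k* = 2.
With the resident holding the right, the factory must at least compensate total damage at k*: 15 + 136 = 151.

$151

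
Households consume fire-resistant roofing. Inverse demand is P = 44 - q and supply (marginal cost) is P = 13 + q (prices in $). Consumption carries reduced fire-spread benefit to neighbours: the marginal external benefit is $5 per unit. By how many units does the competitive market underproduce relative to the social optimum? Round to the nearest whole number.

3 units

Market equilibrium (private): 13 + q = 44 - q → q_m = 15.5000.
Social marginal benefit = demand + MEB = 49 - q.
Set SMB = MC: 49 - q = 13 + q → q* = 18.0000.
Gap = |15.5000 − 18.0000| = 2.5000.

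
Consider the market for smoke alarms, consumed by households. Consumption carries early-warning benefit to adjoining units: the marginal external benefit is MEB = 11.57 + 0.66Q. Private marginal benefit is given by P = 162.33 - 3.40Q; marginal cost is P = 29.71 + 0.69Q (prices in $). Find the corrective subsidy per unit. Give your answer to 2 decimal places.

subsidy = $39.32 per unit

Social marginal benefit = demand + MEB = 173.90 - 2.74Q.
Set SMB = MC: 173.90 - 2.74Q = 29.71 + 0.69Q → Q* = 42.0379.
The Pigouvian subsidy equals MEB at Q*: 11.57 + 0.66×42.0379 = 39.3150.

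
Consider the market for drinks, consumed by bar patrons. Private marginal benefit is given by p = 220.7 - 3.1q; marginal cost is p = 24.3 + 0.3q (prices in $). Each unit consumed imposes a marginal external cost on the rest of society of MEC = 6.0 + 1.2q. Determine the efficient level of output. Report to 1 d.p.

q* = 41.4

Social marginal benefit = demand − MEC = 214.7 - 4.3q.
Set SMB = MC: 214.7 - 4.3q = 24.3 + 0.3q → q* = 41.3913.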